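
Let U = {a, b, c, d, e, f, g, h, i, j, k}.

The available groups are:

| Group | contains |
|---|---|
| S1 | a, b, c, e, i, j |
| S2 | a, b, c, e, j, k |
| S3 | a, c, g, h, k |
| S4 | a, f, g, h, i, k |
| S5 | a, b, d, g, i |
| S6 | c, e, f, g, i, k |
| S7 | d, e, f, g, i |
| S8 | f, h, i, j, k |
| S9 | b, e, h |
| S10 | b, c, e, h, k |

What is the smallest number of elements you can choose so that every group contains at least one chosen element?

3

Take T = {a, e, k}. Each listed group contains at least one of these, so T is a hitting set of size 3.
No choice of 2 elements meets every group, so 3 is the minimum.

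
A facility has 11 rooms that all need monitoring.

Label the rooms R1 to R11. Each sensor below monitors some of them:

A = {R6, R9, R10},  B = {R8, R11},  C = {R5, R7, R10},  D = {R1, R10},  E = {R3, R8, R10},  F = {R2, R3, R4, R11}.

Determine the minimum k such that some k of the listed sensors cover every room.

5

Take {A, C, D, E, F}. Their union is {R1, R2, R3, R4, R5, R6, R7, R8, R9, R10, R11}, which is all 11 rooms.
No 4 of the 6 sensors cover everything (all 15 combinations miss at least one room), so 5 is optimal.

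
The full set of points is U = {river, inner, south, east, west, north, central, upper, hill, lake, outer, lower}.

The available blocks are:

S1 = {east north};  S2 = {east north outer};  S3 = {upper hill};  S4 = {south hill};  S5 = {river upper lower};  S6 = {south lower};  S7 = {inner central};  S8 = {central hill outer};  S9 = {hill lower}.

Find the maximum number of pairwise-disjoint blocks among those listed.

S2, S4, S5, S7 are pairwise disjoint (S2={east,north,outer}; S4={south,hill}; S5={river,upper,lower}; S7={inner,central}).
Every remaining block overlaps one of these, and no 5 of the listed blocks are pairwise disjoint, so 4 is the maximum.

4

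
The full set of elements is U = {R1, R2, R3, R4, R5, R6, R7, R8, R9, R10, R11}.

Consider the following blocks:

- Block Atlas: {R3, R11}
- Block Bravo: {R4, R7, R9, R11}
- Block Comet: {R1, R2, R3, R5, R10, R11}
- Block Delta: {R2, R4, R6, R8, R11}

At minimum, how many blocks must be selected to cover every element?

3

Bravo and Comet and Delta together: Bravo ∪ Comet ∪ Delta = {R1, R2, R3, R4, R5, R6, R7, R8, R9, R10, R11} — every element is covered.
Only Comet contains R1, so Comet is forced; the remaining 5 elements need at least 2 more blocks (each remaining block adds at most 3) — so at least 3 blocks are needed, and 3 is optimal.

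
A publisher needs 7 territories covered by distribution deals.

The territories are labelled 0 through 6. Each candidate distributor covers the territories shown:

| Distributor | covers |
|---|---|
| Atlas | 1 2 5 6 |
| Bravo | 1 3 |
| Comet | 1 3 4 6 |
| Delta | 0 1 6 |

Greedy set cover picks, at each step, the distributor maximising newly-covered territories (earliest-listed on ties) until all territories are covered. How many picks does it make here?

3

Greedy: pick Atlas (covers 4 new) → pick Comet (covers 2 new) → pick Delta (covers 1 new). Total picks: 3.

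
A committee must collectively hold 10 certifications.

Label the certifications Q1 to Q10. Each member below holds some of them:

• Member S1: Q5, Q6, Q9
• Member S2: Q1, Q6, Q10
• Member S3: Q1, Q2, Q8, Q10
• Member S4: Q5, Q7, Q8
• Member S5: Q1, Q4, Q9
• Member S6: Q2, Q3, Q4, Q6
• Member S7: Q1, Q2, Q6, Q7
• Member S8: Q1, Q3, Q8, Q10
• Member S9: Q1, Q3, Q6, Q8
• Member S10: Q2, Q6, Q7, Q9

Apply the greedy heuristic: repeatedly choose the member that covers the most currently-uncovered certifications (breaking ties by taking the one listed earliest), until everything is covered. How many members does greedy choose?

4

Greedy: pick S3 (covers 4 new) → pick S1 (covers 3 new) → pick S6 (covers 2 new) → pick S4 (covers 1 new). Total picks: 4.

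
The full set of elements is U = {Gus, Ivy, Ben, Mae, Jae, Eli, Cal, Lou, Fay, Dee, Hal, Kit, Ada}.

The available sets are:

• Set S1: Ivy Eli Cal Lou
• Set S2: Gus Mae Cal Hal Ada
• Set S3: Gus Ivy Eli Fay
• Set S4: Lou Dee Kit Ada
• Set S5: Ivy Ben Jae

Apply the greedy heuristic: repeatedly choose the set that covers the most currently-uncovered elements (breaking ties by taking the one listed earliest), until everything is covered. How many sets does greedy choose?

Greedy: pick S2 (covers 5 new) → pick S1 (covers 3 new) → pick S4 (covers 2 new) → pick S5 (covers 2 new) → pick S3 (covers 1 new). Total picks: 5.
(The true minimum cover uses only 4 sets, so greedy is not optimal here.)

5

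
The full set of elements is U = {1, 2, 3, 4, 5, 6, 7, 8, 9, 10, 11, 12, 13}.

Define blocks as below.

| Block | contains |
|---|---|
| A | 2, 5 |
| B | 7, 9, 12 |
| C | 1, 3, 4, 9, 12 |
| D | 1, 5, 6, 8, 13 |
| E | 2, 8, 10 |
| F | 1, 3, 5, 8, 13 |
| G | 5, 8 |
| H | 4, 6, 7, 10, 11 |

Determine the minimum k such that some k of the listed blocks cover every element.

B, E, F, and H cover everything between them: the union {1, 2, 3, 4, 5, 6, 7, 8, 9, 10, 11, 12, 13} is all of U.
No 3 of the 8 blocks cover everything (all 56 combinations miss at least one element), so 4 is optimal.

4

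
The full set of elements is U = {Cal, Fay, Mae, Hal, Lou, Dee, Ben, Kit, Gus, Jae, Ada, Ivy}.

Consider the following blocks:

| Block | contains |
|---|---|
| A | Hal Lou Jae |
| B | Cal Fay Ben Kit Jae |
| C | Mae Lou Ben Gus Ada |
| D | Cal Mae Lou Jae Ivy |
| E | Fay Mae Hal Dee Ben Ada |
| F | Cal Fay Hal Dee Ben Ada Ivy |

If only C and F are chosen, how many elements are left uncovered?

Union of C, F = {Cal, Fay, Mae, Hal, Lou, Dee, Ben, Gus, Ada, Ivy}.
Not covered: Kit, Jae — 2 elements.

2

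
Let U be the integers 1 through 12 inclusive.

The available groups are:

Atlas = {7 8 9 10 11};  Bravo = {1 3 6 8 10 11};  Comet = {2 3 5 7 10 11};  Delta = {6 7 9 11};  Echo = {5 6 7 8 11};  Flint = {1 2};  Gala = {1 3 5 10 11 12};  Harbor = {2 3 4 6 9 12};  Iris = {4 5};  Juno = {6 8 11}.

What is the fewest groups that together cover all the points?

3

Bravo and Echo and Harbor together: Bravo ∪ Echo ∪ Harbor = {1, 2, 3, 4, 5, 6, 7, 8, 9, 10, 11, 12} — every point is covered.
No 2 of the 10 groups cover everything (all 45 combinations miss at least one point), so 3 is optimal.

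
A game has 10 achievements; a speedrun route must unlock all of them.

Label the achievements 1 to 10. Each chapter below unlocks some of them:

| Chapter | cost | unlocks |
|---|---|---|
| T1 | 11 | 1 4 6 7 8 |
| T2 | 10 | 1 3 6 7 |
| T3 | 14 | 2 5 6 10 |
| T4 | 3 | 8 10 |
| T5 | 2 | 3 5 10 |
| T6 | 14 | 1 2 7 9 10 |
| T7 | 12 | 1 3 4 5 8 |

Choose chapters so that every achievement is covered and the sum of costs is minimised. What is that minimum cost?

T1, T5, T6 together cover every achievement (T1 ∪ T5 ∪ T6 = {1, 2, 3, 4, 5, 6, 7, 8, 9, 10}); total cost 11 + 2 + 14 = 27.
No covering selection has total cost below 27.

27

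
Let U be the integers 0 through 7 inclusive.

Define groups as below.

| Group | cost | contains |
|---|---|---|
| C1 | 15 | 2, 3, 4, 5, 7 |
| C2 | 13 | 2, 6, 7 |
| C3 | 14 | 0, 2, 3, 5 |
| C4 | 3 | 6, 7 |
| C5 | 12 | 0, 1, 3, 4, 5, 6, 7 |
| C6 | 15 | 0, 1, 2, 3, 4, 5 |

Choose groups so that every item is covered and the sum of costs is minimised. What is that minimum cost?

C4, C6 together cover every item (C4 ∪ C6 = {0, 1, 2, 3, 4, 5, 6, 7}); total cost 3 + 15 = 18.
The greedy pick C4, C5, C2 costs 28; no covering selection beats 18.

18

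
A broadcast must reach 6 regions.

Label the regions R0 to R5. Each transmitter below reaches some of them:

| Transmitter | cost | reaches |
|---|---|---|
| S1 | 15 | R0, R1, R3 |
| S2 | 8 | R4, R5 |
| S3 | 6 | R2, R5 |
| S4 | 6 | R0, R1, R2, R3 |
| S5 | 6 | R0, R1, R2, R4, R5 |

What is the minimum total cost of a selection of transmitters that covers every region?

12

S4, S5 together cover every region (S4 ∪ S5 = {R0, R1, R2, R3, R4, R5}); total cost 6 + 6 = 12.
No covering selection has total cost below 12.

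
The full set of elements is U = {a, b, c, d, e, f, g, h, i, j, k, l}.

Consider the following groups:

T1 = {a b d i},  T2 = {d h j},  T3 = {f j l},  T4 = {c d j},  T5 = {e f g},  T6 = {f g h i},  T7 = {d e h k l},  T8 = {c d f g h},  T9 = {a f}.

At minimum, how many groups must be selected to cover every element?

Take {T1, T4, T7, T8}. Their union is {a, b, c, d, e, f, g, h, i, j, k, l}, which is all 12 elements.
Only T7 contains k, so T7 is forced; the remaining 7 elements need at least 3 more groups (each remaining group adds at most 3) — so at least 4 groups are needed, and 4 is optimal.

4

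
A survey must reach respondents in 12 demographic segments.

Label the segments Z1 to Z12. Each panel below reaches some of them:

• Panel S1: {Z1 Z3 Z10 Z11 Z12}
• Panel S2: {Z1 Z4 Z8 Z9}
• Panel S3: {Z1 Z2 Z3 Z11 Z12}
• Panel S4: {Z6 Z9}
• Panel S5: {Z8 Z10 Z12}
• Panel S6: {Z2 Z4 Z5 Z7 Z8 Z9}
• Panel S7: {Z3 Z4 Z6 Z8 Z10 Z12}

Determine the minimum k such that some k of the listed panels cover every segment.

3

S1 and S6 and S7 together: S1 ∪ S6 ∪ S7 = {Z1, Z2, Z3, Z4, Z5, Z6, Z7, Z8, Z9, Z10, Z11, Z12} — every segment is covered.
Only S6 contains Z5, so S6 is forced; the remaining 6 segments need at least 2 more panels (each remaining panel adds at most 5) — so at least 3 panels are needed, and 3 is optimal.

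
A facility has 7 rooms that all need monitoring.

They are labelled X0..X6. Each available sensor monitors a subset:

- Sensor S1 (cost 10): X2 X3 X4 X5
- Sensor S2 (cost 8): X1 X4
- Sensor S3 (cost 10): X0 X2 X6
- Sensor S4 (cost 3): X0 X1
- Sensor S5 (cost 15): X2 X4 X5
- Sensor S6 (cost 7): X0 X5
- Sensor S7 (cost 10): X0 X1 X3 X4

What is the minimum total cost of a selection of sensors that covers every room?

S1, S3, S4 together cover every room (S1 ∪ S3 ∪ S4 = {X0, X1, X2, X3, X4, X5, X6}); total cost 10 + 10 + 3 = 23.
No covering selection has total cost below 23.

23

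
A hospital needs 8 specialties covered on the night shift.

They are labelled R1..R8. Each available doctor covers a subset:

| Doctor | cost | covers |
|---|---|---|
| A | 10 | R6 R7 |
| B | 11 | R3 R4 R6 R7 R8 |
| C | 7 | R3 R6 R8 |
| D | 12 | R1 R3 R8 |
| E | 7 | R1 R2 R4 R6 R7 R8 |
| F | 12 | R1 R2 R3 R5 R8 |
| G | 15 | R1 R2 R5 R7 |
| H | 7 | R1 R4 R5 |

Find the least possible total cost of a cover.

E, F together cover every specialty (E ∪ F = {R1, R2, R3, R4, R5, R6, R7, R8}); total cost 7 + 12 = 19.
No covering selection has total cost below 19.

19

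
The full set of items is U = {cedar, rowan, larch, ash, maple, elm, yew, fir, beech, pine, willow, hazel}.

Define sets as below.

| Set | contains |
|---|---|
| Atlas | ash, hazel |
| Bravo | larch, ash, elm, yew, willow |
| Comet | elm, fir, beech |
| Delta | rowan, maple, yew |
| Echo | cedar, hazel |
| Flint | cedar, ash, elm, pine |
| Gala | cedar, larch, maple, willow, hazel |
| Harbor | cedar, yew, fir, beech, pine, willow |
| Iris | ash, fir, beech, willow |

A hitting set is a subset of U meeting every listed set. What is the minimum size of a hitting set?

4

The 4 items {maple, elm, beech, hazel} hit every set.
No choice of 3 items meets every set, so 4 is the minimum.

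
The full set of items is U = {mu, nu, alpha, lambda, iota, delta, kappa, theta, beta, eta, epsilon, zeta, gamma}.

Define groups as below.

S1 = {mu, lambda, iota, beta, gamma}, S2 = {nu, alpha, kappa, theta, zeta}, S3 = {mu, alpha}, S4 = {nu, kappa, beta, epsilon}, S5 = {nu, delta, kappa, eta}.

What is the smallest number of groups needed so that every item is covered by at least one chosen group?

4

Take {S1, S2, S4, S5}. Their union is {mu, nu, alpha, lambda, iota, delta, kappa, theta, beta, eta, epsilon, zeta, gamma}, which is all 13 items.
Only S4 contains epsilon, so S4 is forced; the remaining 9 items need at least 3 more groups (each remaining group adds at most 4) — so at least 4 groups are needed, and 4 is optimal.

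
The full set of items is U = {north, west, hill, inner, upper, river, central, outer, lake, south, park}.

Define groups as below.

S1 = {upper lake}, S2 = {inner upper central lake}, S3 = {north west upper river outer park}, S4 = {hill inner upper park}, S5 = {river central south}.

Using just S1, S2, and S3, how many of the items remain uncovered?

Union of S1, S2, S3 = {north, west, inner, upper, river, central, outer, lake, park}.
Not covered: hill, south — 2 items.

2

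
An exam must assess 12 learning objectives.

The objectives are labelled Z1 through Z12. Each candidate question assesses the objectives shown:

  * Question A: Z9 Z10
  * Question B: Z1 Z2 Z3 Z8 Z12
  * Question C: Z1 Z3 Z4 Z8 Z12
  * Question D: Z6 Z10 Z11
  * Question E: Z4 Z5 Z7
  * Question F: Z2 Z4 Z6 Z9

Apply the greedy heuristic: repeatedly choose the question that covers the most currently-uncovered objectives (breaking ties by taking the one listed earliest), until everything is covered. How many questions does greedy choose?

Greedy: pick B (covers 5 new) → pick D (covers 3 new) → pick E (covers 3 new) → pick A (covers 1 new). Total picks: 4.

4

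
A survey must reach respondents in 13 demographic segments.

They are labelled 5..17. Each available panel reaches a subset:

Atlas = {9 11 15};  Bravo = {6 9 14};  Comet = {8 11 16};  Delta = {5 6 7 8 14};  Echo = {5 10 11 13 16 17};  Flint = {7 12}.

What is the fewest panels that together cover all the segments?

4

Take {Atlas, Delta, Echo, Flint}. Their union is {5, 6, 7, 8, 9, 10, 11, 12, 13, 14, 15, 16, 17}, which is all 13 segments.
No 3 of the 6 panels cover everything (all 20 combinations miss at least one segment), so 4 is optimal.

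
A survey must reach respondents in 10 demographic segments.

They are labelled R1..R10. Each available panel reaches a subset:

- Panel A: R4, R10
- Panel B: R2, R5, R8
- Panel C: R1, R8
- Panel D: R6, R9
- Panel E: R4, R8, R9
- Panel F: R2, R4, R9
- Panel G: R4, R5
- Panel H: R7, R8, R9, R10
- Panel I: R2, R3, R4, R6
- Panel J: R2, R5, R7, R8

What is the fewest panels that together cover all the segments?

4

C and G and H and I together: C ∪ G ∪ H ∪ I = {R1, R2, R3, R4, R5, R6, R7, R8, R9, R10} — every segment is covered.
No 3 of the 10 panels cover everything (all 120 combinations miss at least one segment), so 4 is optimal.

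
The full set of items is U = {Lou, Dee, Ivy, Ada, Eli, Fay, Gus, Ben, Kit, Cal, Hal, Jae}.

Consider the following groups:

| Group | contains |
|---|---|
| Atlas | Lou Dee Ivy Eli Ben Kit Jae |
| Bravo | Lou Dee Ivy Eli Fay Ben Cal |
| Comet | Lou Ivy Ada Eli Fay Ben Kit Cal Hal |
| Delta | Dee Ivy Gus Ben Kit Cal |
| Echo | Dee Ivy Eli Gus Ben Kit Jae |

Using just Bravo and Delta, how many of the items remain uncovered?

3

Union of Bravo, Delta = {Lou, Dee, Ivy, Eli, Fay, Gus, Ben, Kit, Cal}.
Not covered: Ada, Hal, Jae — 3 items.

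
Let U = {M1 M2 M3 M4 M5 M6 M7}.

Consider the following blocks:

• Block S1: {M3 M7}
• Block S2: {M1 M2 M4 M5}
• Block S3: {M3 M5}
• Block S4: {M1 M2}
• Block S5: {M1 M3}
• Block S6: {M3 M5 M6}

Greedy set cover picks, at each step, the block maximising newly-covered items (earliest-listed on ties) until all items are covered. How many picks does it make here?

3

Greedy: pick S2 (covers 4 new) → pick S1 (covers 2 new) → pick S6 (covers 1 new). Total picks: 3.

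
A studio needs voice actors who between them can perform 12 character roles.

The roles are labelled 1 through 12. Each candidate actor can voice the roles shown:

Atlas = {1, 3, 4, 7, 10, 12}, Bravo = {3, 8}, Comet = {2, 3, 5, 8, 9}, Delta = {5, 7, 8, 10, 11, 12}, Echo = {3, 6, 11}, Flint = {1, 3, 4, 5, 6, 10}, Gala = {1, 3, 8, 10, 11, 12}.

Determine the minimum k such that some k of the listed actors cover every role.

3

Take {Comet, Delta, Flint}. Their union is {1, 2, 3, 4, 5, 6, 7, 8, 9, 10, 11, 12}, which is all 12 roles.
Only Comet contains 2, so Comet is forced; the remaining 7 roles need at least 2 more actors (each remaining actor adds at most 5) — so at least 3 actors are needed, and 3 is optimal.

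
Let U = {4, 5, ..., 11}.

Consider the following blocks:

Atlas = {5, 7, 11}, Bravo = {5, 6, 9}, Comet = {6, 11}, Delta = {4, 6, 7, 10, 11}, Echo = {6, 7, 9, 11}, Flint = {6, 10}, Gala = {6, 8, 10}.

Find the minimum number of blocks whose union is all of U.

Bravo, Delta, and Gala cover everything between them: the union {4, 5, 6, 7, 8, 9, 10, 11} is all of U.
Only Delta contains 4, so Delta is forced; the remaining 3 elements need at least 2 more blocks (each remaining block adds at most 2) — so at least 3 blocks are needed, and 3 is optimal.

3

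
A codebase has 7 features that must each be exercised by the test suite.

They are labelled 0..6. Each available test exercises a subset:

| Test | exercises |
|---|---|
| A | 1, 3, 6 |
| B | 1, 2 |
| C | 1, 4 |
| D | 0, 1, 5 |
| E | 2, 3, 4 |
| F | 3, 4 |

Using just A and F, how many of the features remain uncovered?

3

Union of A, F = {1, 3, 4, 6}.
Not covered: 0, 2, 5 — 3 features.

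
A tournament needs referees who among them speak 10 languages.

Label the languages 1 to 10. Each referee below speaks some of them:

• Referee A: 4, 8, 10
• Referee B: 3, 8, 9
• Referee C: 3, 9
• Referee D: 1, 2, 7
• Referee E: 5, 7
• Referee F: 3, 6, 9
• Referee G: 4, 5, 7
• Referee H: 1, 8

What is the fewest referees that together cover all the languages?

A and D and F and G together: A ∪ D ∪ F ∪ G = {1, 2, 3, 4, 5, 6, 7, 8, 9, 10} — every language is covered.
Each referee has at most 3 languages, and 3·3 = 9 < 10 — so at least 4 referees are needed, and 4 is optimal.

4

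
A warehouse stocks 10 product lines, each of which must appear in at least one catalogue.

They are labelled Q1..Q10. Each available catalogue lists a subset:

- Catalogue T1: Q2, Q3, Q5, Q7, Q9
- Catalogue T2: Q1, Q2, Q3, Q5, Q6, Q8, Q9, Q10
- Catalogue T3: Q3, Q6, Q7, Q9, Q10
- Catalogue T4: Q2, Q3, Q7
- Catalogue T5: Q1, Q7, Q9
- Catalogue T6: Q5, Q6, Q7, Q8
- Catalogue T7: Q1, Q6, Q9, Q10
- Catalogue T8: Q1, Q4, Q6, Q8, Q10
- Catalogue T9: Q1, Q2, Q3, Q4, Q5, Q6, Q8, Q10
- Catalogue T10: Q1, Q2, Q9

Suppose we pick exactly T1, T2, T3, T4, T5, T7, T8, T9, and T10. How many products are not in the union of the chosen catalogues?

0

Union of T1, T2, T3, T4, T5, T7, T8, T9, T10 = {Q1, Q2, Q3, Q4, Q5, Q6, Q7, Q8, Q9, Q10} — that's every product, so 0 are uncovered.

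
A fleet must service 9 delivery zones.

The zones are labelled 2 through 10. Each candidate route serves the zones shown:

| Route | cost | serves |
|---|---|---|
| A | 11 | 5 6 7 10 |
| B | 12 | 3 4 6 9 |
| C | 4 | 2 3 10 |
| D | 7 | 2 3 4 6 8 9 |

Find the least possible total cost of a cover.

18

A, D together cover every zone (A ∪ D = {2, 3, 4, 5, 6, 7, 8, 9, 10}); total cost 11 + 7 = 18.
No covering selection has total cost below 18.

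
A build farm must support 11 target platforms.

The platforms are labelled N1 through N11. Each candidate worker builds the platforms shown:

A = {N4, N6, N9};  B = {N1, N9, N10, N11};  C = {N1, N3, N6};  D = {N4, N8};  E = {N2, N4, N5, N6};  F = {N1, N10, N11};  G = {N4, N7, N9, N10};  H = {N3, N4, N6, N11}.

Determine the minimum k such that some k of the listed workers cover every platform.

Take {D, E, F, G, H}. Their union is {N1, N2, N3, N4, N5, N6, N7, N8, N9, N10, N11}, which is all 11 platforms.
No 4 of the 8 workers cover everything (all 70 combinations miss at least one platform), so 5 is optimal.

5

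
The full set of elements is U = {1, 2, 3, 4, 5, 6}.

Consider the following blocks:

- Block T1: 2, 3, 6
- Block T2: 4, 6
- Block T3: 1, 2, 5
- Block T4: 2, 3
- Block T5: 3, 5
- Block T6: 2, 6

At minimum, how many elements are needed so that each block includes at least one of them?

3

The 3 elements {3, 5, 6} hit every block.
No choice of 2 elements meets every block, so 3 is the minimum.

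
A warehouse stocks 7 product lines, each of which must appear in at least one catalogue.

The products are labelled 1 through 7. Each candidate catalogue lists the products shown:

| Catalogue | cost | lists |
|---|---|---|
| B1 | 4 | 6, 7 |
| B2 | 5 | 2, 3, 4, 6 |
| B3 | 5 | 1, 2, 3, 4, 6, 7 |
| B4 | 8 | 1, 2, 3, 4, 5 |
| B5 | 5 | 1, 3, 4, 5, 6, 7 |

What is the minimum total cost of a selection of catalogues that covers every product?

B3, B5 together cover every product (B3 ∪ B5 = {1, 2, 3, 4, 5, 6, 7}); total cost 5 + 5 = 10.
No covering selection has total cost below 10.

10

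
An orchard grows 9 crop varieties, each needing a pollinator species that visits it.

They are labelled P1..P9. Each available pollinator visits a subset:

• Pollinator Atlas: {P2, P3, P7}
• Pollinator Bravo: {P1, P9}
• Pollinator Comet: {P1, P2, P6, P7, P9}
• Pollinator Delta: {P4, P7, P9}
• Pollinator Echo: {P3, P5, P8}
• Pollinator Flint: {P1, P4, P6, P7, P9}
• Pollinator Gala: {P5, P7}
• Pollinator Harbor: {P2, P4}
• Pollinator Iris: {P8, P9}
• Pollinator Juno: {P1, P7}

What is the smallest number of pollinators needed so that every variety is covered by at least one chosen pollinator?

Take {Comet, Echo, Harbor}. Their union is {P1, P2, P3, P4, P5, P6, P7, P8, P9}, which is all 9 varieties.
No 2 of the 10 pollinators cover everything (all 45 combinations miss at least one variety), so 3 is optimal.

3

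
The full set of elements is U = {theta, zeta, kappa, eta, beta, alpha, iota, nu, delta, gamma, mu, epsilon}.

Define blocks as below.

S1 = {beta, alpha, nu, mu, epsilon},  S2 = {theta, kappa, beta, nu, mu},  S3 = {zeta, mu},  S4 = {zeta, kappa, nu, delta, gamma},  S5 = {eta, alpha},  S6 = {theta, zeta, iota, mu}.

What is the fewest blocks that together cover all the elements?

4

Take {S1, S4, S5, S6}. Their union is {theta, zeta, kappa, eta, beta, alpha, iota, nu, delta, gamma, mu, epsilon}, which is all 12 elements.
No 3 of the 6 blocks cover everything (all 20 combinations miss at least one element), so 4 is optimal.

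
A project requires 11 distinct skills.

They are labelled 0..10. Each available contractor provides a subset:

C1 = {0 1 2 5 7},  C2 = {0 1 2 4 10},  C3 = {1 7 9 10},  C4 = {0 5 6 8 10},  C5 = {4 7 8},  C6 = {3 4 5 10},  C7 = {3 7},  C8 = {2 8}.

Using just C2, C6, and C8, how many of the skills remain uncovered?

Union of C2, C6, C8 = {0, 1, 2, 3, 4, 5, 8, 10}.
Not covered: 6, 7, 9 — 3 skills.

3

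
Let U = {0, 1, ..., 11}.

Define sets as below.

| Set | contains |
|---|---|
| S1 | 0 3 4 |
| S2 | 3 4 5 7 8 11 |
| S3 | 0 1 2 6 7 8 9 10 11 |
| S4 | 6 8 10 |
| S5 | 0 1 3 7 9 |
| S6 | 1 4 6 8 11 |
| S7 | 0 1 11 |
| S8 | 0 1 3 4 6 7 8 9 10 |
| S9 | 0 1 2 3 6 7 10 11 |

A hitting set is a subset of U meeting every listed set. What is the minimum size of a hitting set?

2

The 2 points {0, 8} hit every set.
The sets S4, S7 are pairwise disjoint, so any hitting set needs a separate point for each — at least 2. Hence 2 is optimal.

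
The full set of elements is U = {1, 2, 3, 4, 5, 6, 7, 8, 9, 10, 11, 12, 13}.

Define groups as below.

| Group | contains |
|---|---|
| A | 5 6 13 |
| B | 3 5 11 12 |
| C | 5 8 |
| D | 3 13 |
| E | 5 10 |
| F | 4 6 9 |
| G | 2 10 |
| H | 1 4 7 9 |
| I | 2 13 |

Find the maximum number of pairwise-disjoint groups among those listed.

4

C, D, F, G are pairwise disjoint (C={5,8}; D={3,13}; F={4,6,9}; G={2,10}).
Every remaining group overlaps one of these, and no 5 of the listed groups are pairwise disjoint, so 4 is the maximum.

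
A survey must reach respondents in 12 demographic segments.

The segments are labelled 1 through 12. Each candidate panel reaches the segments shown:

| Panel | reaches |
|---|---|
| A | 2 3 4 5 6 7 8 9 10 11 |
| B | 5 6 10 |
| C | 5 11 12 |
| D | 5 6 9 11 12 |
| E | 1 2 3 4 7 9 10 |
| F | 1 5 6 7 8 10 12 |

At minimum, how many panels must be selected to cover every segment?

2

Take {A, F}. Their union is {1, 2, 3, 4, 5, 6, 7, 8, 9, 10, 11, 12}, which is all 12 segments.
No single panel has all 12 segments (the largest, A, has 10), so 2 is optimal.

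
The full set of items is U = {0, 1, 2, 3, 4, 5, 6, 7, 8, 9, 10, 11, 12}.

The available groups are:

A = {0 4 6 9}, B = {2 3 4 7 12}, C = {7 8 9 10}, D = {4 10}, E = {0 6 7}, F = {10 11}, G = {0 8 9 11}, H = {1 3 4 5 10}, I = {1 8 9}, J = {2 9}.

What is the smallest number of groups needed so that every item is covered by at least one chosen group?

Take {B, E, G, H}. Their union is {0, 1, 2, 3, 4, 5, 6, 7, 8, 9, 10, 11, 12}, which is all 13 items.
No 3 of the 10 groups cover everything (all 120 combinations miss at least one item), so 4 is optimal.

4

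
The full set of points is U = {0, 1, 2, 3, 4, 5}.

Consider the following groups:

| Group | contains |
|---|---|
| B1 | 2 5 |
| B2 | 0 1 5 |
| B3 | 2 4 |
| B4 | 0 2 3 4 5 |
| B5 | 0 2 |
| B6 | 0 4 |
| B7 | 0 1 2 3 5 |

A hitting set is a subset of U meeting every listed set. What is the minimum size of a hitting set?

2

H = {0, 2} meets every group (each contains at least one member of H), and |H| = 2.
The groups B2, B3 are pairwise disjoint, so any hitting set needs a separate point for each — at least 2. Hence 2 is optimal.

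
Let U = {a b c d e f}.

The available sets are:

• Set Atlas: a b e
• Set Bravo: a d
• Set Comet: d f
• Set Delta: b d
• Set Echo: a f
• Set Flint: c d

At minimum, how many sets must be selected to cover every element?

3

Atlas, Echo, and Flint cover everything between them: the union {a, b, c, d, e, f} is all of U.
Only Flint contains c, so Flint is forced; the remaining 4 elements need at least 2 more sets (each remaining set adds at most 3) — so at least 3 sets are needed, and 3 is optimal.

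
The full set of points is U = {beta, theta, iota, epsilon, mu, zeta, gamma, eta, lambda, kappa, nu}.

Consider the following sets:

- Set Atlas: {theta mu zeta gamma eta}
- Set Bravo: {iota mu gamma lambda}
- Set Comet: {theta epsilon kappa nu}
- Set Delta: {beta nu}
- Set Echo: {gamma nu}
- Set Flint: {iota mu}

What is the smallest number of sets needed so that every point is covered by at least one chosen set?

Atlas, Bravo, Comet, and Delta cover everything between them: the union {beta, theta, iota, epsilon, mu, zeta, gamma, eta, lambda, kappa, nu} is all of U.
No 3 of the 6 sets cover everything (all 20 combinations miss at least one point), so 4 is optimal.

4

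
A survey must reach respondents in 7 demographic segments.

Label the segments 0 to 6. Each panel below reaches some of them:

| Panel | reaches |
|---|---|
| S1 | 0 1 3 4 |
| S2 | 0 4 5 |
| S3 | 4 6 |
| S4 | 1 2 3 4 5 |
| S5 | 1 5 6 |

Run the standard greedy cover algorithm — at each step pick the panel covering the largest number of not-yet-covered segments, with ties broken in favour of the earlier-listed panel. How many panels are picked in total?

Greedy: pick S4 (covers 5 new) → pick S1 (covers 1 new) → pick S3 (covers 1 new). Total picks: 3.

3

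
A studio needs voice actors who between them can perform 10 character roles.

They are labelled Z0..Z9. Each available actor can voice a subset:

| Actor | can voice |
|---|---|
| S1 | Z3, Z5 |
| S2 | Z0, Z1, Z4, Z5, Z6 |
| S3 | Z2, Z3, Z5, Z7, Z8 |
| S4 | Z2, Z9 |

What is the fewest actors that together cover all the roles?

3

Take {S2, S3, S4}. Their union is {Z0, Z1, Z2, Z3, Z4, Z5, Z6, Z7, Z8, Z9}, which is all 10 roles.
Only S2 contains Z0, so S2 is forced; the remaining 5 roles need at least 2 more actors (each remaining actor adds at most 4) — so at least 3 actors are needed, and 3 is optimal.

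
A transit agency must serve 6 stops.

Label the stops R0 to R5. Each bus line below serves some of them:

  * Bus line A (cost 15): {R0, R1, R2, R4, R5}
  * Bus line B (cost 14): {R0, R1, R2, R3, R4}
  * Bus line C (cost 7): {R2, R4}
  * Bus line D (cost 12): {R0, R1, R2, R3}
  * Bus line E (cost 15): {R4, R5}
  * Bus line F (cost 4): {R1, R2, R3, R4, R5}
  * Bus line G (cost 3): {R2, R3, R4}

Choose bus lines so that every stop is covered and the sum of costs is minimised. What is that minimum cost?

D, F together cover every stop (D ∪ F = {R0, R1, R2, R3, R4, R5}); total cost 12 + 4 = 16.
No covering selection has total cost below 16.

16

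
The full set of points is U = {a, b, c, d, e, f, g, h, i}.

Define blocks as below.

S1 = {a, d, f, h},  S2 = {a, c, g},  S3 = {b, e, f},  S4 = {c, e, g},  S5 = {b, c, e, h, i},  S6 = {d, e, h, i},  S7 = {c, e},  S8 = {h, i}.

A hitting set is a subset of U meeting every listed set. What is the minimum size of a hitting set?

The 3 points {c, f, h} hit every block.
The blocks S2, S3, S8 are pairwise disjoint, so any hitting set needs a separate point for each — at least 3. Hence 3 is optimal.

3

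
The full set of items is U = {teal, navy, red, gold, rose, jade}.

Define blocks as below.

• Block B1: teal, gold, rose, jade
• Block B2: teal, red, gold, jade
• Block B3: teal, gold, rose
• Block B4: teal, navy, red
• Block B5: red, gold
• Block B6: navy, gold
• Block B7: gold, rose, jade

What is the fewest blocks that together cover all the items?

B1 and B4 together: B1 ∪ B4 = {teal, navy, red, gold, rose, jade} — every item is covered.
No single block has all 6 items (the largest, B1, has 4), so 2 is optimal.

2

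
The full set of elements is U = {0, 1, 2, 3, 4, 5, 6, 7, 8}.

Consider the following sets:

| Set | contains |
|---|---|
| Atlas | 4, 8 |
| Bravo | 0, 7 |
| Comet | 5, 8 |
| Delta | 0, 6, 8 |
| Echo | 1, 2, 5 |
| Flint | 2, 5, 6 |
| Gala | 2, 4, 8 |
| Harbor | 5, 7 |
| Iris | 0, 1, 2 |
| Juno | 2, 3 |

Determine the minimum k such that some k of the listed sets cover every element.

5

Take {Atlas, Delta, Harbor, Iris, Juno}. Their union is {0, 1, 2, 3, 4, 5, 6, 7, 8}, which is all 9 elements.
No 4 of the 10 sets cover everything (all 210 combinations miss at least one element), so 5 is optimal.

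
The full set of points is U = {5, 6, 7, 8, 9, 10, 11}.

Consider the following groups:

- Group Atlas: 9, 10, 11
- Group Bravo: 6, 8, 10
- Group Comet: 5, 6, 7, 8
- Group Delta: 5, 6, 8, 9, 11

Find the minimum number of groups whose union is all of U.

Take {Atlas, Comet}. Their union is {5, 6, 7, 8, 9, 10, 11}, which is all 7 points.
No single group has all 7 points (the largest, Delta, has 5), so 2 is optimal.

2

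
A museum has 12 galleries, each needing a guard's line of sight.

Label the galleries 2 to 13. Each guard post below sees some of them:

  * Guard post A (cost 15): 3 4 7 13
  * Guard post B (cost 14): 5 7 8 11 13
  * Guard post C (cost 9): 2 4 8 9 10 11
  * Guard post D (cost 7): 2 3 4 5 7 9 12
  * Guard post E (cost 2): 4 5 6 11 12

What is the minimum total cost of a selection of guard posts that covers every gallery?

A, C, E together cover every gallery (A ∪ C ∪ E = {2, 3, 4, 5, 6, 7, 8, 9, 10, 11, 12, 13}); total cost 15 + 9 + 2 = 26.
The greedy pick E, D, C, B costs 32; no covering selection beats 26.

26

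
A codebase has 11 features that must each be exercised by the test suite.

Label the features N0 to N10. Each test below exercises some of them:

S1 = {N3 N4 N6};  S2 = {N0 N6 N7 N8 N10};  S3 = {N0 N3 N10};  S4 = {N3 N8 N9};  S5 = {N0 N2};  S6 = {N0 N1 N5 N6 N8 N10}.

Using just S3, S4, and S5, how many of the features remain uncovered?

5

Union of S3, S4, S5 = {N0, N2, N3, N8, N9, N10}.
Not covered: N1, N4, N5, N6, N7 — 5 features.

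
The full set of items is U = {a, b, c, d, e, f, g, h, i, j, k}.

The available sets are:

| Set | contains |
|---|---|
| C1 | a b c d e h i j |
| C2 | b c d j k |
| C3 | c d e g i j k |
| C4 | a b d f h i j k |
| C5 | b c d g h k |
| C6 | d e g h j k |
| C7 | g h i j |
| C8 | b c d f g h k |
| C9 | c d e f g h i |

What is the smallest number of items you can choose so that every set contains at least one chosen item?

Take T = {h, k}. Each listed set contains at least one of these, so T is a hitting set of size 2.
No single item lies in every set, so at least 2 are needed and 2 is optimal.

2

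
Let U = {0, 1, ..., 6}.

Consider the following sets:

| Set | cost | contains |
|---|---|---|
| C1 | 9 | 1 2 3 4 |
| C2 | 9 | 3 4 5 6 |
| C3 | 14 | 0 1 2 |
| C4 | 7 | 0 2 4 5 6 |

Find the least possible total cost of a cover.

C1, C4 together cover every element (C1 ∪ C4 = {0, 1, 2, 3, 4, 5, 6}); total cost 9 + 7 = 16.
No covering selection has total cost below 16.

16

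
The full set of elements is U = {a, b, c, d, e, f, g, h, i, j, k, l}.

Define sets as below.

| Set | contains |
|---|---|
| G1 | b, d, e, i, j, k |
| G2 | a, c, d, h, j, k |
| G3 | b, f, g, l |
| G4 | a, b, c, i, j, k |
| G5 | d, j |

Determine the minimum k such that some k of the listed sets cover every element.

Take {G1, G2, G3}. Their union is {a, b, c, d, e, f, g, h, i, j, k, l}, which is all 12 elements.
Only G1 contains e, so G1 is forced; the remaining 6 elements need at least 2 more sets (each remaining set adds at most 3) — so at least 3 sets are needed, and 3 is optimal.

3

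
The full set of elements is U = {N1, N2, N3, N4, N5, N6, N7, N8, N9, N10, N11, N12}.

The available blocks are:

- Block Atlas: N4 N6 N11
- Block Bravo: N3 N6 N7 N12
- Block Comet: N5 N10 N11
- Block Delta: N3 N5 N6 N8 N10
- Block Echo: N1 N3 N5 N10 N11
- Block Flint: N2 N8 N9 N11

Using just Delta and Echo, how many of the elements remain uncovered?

5

Union of Delta, Echo = {N1, N3, N5, N6, N8, N10, N11}.
Not covered: N2, N4, N7, N9, N12 — 5 elements.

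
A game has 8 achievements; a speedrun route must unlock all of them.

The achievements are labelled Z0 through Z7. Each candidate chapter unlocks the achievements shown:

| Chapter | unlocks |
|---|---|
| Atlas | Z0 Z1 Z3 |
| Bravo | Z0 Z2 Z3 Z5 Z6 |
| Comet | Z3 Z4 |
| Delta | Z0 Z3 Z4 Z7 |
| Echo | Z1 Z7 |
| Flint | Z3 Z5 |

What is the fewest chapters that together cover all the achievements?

Take {Bravo, Comet, Echo}. Their union is {Z0, Z1, Z2, Z3, Z4, Z5, Z6, Z7}, which is all 8 achievements.
Only Bravo contains Z2, so Bravo is forced; the remaining 3 achievements need at least 2 more chapters (each remaining chapter adds at most 2) — so at least 3 chapters are needed, and 3 is optimal.

3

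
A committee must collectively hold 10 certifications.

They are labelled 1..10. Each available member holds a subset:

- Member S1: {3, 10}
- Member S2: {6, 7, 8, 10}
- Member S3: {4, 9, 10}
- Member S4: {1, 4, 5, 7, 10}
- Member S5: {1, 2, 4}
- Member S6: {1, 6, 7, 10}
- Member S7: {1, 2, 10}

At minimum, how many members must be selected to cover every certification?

5

Take {S1, S2, S3, S4, S5}. Their union is {1, 2, 3, 4, 5, 6, 7, 8, 9, 10}, which is all 10 certifications.
No 4 of the 7 members cover everything (all 35 combinations miss at least one certification), so 5 is optimal.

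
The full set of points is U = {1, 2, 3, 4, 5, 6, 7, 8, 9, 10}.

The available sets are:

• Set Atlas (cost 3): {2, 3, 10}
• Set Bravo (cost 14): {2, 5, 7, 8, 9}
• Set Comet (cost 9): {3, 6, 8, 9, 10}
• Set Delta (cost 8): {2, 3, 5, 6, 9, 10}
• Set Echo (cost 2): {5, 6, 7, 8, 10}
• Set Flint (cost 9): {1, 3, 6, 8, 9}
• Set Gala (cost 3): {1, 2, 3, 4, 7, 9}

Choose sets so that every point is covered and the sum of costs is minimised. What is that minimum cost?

Echo, Gala together cover every point (Echo ∪ Gala = {1, 2, 3, 4, 5, 6, 7, 8, 9, 10}); total cost 2 + 3 = 5.
No covering selection has total cost below 5.

5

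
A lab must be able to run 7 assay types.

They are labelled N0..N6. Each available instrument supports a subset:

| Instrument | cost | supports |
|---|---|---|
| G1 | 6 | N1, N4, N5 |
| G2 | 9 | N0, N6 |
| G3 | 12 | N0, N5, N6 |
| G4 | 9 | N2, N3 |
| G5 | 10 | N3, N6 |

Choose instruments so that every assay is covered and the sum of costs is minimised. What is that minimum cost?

24

G1, G2, G4 together cover every assay (G1 ∪ G2 ∪ G4 = {N0, N1, N2, N3, N4, N5, N6}); total cost 6 + 9 + 9 = 24.
No covering selection has total cost below 24.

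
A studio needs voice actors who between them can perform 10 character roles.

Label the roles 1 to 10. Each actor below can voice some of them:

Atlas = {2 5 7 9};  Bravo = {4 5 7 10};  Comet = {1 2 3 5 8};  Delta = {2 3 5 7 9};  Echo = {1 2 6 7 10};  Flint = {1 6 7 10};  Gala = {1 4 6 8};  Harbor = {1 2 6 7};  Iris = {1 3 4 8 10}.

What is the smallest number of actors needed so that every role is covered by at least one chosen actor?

3

Atlas and Echo and Iris together: Atlas ∪ Echo ∪ Iris = {1, 2, 3, 4, 5, 6, 7, 8, 9, 10} — every role is covered.
No 2 of the 9 actors cover everything (all 36 combinations miss at least one role), so 3 is optimal.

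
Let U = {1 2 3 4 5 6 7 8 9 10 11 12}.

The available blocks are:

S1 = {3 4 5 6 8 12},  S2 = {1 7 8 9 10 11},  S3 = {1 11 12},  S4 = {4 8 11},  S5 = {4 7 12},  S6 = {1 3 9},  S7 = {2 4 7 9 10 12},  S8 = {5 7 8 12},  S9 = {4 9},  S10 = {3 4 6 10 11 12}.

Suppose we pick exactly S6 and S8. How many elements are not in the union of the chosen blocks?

Union of S6, S8 = {1, 3, 5, 7, 8, 9, 12}.
Not covered: 2, 4, 6, 10, 11 — 5 elements.

5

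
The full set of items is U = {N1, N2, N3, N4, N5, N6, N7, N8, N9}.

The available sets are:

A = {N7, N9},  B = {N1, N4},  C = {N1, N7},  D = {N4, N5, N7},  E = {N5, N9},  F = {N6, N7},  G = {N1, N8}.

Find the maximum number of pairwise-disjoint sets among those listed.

B, E, F are pairwise disjoint (B={N1,N4}; E={N5,N9}; F={N6,N7}).
Every remaining set overlaps one of these, and no 4 of the listed sets are pairwise disjoint, so 3 is the maximum.

3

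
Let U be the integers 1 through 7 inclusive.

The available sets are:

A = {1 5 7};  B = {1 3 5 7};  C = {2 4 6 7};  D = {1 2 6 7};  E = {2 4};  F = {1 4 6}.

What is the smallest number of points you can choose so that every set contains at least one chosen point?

2

Take H = {1, 4}. Each listed set contains at least one of these, so H is a hitting set of size 2.
The sets A, E are pairwise disjoint, so any hitting set needs a separate point for each — at least 2. Hence 2 is optimal.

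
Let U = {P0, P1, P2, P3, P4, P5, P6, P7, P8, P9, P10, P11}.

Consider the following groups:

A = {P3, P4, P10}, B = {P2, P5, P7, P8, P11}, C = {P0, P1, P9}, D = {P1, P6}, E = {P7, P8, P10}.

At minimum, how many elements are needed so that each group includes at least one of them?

Take H = {P1, P2, P10}. Each listed group contains at least one of these, so H is a hitting set of size 3.
The groups A, B, D are pairwise disjoint, so any hitting set needs a separate element for each — at least 3. Hence 3 is optimal.

3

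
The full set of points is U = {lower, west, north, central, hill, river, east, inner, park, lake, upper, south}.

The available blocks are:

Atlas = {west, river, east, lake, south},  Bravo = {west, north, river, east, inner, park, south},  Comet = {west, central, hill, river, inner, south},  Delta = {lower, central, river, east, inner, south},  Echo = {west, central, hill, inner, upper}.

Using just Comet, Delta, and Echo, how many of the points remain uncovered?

3

Union of Comet, Delta, Echo = {lower, west, central, hill, river, east, inner, upper, south}.
Not covered: north, park, lake — 3 points.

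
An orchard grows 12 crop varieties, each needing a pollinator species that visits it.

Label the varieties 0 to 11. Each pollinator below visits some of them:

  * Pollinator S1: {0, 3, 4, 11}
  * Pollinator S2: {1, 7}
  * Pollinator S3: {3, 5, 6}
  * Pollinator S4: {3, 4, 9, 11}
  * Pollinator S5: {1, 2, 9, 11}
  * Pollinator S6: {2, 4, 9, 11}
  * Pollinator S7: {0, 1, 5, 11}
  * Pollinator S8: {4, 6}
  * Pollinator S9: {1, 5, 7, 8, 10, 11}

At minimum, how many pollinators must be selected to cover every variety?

4

Take {S1, S3, S5, S9}. Their union is {0, 1, 2, 3, 4, 5, 6, 7, 8, 9, 10, 11}, which is all 12 varieties.
No 3 of the 9 pollinators cover everything (all 84 combinations miss at least one variety), so 4 is optimal.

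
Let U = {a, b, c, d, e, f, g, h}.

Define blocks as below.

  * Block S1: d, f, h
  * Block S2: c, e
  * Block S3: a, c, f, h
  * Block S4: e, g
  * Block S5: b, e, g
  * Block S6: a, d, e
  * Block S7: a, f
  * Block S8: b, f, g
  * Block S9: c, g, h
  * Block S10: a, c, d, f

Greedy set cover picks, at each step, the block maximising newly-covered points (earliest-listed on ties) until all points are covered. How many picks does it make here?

3

Greedy: pick S3 (covers 4 new) → pick S5 (covers 3 new) → pick S1 (covers 1 new). Total picks: 3.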